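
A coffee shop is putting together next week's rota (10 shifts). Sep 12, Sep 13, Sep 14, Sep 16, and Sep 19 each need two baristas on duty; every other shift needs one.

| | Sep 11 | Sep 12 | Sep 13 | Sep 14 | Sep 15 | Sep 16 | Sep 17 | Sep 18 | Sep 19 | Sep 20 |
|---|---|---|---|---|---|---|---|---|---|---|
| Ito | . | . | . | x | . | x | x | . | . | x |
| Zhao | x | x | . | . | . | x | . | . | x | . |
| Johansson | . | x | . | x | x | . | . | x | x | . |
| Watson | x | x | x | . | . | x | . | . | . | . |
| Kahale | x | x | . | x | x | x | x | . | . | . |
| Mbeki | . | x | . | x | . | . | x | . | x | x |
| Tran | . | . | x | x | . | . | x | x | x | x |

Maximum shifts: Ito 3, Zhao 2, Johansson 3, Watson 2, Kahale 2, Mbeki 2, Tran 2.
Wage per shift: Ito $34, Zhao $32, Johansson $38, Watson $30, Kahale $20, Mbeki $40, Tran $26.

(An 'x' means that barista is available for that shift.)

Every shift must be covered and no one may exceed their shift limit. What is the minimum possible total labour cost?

$472

Sep 13 can only be covered by Watson and Tran, so that assignment is forced.
Picking the cheapest available barista for each shift independently would cost $372, but that ignores the shift limits.
An optimal schedule: Sep 11→Kahale, Sep 12→Johansson+Mbeki, Sep 13→Tran+Watson, Sep 14→Ito+Johansson, Sep 15→Kahale, Sep 16→Watson+Zhao, Sep 17→Ito, Sep 18→Tran, Sep 19→Zhao+Johansson, Sep 20→Ito.
Total: 20 + 38 + 40 + 26 + 30 + 34 + 38 + 20 + 30 + 32 + 34 + 26 + 32 + 38 + 34 = $472.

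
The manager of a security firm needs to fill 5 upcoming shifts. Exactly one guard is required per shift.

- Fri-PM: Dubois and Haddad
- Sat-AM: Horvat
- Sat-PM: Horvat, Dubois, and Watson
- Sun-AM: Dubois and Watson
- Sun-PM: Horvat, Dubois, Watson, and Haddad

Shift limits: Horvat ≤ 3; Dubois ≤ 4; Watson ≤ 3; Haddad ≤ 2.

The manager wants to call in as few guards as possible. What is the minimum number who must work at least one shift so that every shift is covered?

2

5 slots to fill and no one can take more than 4, so at least ⌈5/4⌉ = 2 guards are needed.
Horvat and Dubois alone can cover everything: Fri-PM→Dubois, Sat-AM→Horvat, Sat-PM→Horvat, Sun-AM→Dubois, Sun-PM→Horvat.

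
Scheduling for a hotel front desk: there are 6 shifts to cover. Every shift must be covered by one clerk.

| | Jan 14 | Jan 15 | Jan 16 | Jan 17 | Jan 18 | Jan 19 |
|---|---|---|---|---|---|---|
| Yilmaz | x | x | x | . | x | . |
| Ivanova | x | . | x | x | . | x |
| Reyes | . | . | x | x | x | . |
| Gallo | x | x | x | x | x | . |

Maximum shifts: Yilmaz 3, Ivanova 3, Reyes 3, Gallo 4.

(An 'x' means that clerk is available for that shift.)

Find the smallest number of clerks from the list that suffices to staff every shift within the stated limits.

6 slots to fill and no one can take more than 4, so at least ⌈6/4⌉ = 2 clerks are needed.
Yilmaz and Ivanova alone can cover everything: Jan 14→Yilmaz, Jan 15→Yilmaz, Jan 16→Ivanova, Jan 17→Ivanova, Jan 18→Yilmaz, Jan 19→Ivanova.

2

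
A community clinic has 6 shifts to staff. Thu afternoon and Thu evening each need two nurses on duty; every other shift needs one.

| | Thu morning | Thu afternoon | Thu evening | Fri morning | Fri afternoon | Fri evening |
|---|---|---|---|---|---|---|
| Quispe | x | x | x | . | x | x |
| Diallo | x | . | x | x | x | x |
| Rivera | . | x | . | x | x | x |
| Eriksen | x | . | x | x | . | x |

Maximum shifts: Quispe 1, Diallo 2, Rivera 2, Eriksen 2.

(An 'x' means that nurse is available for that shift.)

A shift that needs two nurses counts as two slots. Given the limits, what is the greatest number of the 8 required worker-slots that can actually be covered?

7

Total capacity across all nurses is 1+2+2+2 = 7, and 8 slots are needed, so at most 7 can be filled.
An assignment achieving 7: Thu morning→Diallo, Thu afternoon→Quispe+Rivera, Thu evening→Diallo+Eriksen, Fri morning→Rivera, Fri evening→Eriksen.
Loads: Quispe 1/1, Diallo 2/2, Rivera 2/2, Eriksen 2/2.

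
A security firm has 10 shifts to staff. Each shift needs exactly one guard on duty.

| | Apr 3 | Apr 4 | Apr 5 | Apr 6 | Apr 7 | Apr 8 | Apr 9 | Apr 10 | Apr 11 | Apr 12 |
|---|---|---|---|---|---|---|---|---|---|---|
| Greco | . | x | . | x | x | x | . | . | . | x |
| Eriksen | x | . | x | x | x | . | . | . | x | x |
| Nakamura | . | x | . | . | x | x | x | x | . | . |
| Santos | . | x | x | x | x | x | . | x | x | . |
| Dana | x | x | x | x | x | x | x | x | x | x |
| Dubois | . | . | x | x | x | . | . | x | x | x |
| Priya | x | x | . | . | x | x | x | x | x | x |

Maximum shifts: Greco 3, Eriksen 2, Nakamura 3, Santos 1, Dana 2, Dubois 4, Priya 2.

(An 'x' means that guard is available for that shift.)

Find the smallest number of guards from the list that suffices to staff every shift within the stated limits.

4

10 slots to fill and no one can take more than 4, so at least ⌈10/4⌉ = 3 guards are needed.
No set of 3 guards can cover every shift (each such set leaves at least one shift with no one available or exceeds a cap).
Greco, Eriksen, Nakamura, and Dana alone can cover everything: Apr 3→Eriksen, Apr 4→Greco, Apr 5→Eriksen, Apr 6→Greco, Apr 7→Nakamura, Apr 8→Greco, Apr 9→Nakamura, Apr 10→Nakamura, Apr 11→Dana, Apr 12→Dana.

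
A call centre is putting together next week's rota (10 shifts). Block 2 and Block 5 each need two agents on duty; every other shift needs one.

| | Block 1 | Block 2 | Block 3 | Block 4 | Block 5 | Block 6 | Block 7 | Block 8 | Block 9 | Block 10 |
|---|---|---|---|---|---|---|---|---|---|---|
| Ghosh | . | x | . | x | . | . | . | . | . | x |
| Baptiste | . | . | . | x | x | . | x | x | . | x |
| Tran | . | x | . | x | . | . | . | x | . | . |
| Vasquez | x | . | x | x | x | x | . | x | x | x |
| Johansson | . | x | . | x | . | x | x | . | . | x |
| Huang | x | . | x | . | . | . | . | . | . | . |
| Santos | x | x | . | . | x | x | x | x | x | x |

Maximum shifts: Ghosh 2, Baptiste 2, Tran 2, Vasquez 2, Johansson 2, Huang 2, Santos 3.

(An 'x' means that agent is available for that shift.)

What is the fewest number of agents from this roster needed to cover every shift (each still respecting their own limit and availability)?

12 slots to fill and no one can take more than 3, so at least ⌈12/3⌉ = 4 agents are needed.
Any 5 agents together have capacity at most 3+2+2+2+2 = 11 < 12 slots, so 5 can never suffice.
Ghosh, Baptiste, Tran, Vasquez, Johansson, and Huang alone can cover everything: Block 1→Huang, Block 2→Ghosh+Tran, Block 3→Huang, Block 4→Johansson, Block 5→Baptiste+Vasquez, Block 6→Johansson, Block 7→Baptiste, Block 8→Tran, Block 9→Vasquez, Block 10→Ghosh.

6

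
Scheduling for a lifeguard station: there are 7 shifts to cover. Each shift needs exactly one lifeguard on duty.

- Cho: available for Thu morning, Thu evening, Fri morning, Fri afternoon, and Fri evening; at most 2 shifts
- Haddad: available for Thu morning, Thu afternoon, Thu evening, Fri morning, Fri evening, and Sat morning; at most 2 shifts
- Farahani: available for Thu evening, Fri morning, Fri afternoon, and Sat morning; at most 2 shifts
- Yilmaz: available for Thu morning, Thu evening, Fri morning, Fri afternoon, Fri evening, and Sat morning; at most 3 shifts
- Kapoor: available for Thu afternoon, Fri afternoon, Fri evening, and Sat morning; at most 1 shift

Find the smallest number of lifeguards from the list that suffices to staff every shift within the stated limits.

3

7 slots to fill and no one can take more than 3, so at least ⌈7/3⌉ = 3 lifeguards are needed.
Cho, Haddad, and Yilmaz alone can cover everything: Thu morning→Cho, Thu afternoon→Haddad, Thu evening→Yilmaz, Fri morning→Yilmaz, Fri afternoon→Cho, Fri evening→Yilmaz, Sat morning→Haddad.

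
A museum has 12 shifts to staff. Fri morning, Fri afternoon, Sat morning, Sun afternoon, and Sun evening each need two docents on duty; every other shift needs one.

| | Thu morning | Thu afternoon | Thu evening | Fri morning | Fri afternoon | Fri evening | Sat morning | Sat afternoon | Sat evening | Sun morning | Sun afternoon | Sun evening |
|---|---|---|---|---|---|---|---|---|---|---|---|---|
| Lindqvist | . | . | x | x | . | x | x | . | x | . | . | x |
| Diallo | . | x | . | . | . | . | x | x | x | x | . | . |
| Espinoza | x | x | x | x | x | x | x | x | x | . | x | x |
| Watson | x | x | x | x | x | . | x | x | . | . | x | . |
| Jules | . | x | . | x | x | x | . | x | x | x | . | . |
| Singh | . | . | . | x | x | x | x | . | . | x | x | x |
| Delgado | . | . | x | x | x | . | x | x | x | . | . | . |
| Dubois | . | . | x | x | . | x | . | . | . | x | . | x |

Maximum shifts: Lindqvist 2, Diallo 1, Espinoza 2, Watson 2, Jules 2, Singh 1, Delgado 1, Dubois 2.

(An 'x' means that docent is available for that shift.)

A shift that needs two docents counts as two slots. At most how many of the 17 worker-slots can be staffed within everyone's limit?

Total capacity across all docents is 2+1+2+2+2+1+1+2 = 13, and 17 slots are needed, so at most 13 can be filled.
An assignment achieving 13: Thu morning→Espinoza, Thu afternoon→Diallo, Thu evening→Lindqvist, Fri morning→Dubois, Fri afternoon→Watson+Jules, Fri evening→Dubois, Sat afternoon→Delgado, Sun morning→Jules, Sun afternoon→Espinoza+Watson, Sun evening→Lindqvist+Singh.
Loads: Lindqvist 2/2, Diallo 1/1, Espinoza 2/2, Watson 2/2, Jules 2/2, Singh 1/1, Delgado 1/1, Dubois 2/2.

13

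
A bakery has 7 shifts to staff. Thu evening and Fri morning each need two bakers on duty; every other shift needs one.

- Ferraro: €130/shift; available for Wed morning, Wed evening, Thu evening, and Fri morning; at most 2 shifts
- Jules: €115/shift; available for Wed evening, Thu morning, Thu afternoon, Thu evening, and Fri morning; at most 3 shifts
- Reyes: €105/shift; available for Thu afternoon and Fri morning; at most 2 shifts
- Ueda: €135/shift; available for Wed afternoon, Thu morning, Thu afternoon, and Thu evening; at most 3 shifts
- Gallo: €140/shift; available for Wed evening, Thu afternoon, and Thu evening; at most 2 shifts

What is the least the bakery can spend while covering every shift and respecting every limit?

€1085

Wed morning can only be covered by Ferraro, so that assignment is forced.
Wed afternoon can only be covered by Ueda, so that assignment is forced.
Picking the cheapest available baker for each shift independently would cost €1065, but that ignores the shift limits.
An optimal schedule: Wed morning→Ferraro, Wed afternoon→Ueda, Wed evening→Jules, Thu morning→Jules, Thu afternoon→Reyes, Thu evening→Ferraro+Ueda, Fri morning→Reyes+Jules.
Total: 130 + 135 + 115 + 115 + 105 + 130 + 135 + 105 + 115 = €1085.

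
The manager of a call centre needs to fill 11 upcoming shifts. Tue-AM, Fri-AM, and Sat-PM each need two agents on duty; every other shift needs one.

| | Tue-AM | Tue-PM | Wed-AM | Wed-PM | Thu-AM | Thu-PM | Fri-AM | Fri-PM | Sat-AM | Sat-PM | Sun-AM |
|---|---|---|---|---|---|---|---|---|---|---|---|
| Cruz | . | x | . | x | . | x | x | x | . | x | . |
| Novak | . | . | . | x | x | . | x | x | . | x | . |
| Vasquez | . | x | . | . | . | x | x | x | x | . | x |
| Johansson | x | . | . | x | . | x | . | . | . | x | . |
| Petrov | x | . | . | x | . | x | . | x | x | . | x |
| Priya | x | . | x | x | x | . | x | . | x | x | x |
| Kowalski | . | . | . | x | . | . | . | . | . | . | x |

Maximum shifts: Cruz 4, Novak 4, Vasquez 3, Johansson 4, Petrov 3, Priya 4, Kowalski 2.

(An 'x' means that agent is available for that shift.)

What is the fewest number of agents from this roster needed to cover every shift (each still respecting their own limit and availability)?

4

14 slots to fill and no one can take more than 4, so at least ⌈14/4⌉ = 4 agents are needed.
Cruz, Novak, Johansson, and Priya alone can cover everything: Tue-AM→Johansson+Priya, Tue-PM→Cruz, Wed-AM→Priya, Wed-PM→Novak, Thu-AM→Novak, Thu-PM→Cruz, Fri-AM→Cruz+Novak, Fri-PM→Cruz, Sat-AM→Priya, Sat-PM→Novak+Johansson, Sun-AM→Priya.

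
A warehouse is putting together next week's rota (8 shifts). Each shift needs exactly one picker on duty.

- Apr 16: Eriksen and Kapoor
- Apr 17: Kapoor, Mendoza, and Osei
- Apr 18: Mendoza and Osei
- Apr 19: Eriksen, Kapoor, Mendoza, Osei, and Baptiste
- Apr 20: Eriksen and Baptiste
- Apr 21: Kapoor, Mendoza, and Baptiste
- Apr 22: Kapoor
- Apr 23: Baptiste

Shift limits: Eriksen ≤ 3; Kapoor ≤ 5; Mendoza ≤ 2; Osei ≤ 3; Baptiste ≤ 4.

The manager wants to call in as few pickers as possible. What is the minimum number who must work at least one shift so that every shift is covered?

8 slots to fill and no one can take more than 5, so at least ⌈8/5⌉ = 2 pickers are needed.
Shifts {Apr 16, Apr 18, Apr 23} need 3 slots, but among the pickers available for them (Eriksen, Kapoor, Mendoza, Osei, and Baptiste) any 2 together supply at most 2. So 2 pickers are not enough.
Kapoor, Mendoza, and Baptiste alone can cover everything: Apr 16→Kapoor, Apr 17→Kapoor, Apr 18→Mendoza, Apr 19→Kapoor, Apr 20→Baptiste, Apr 21→Kapoor, Apr 22→Kapoor, Apr 23→Baptiste.

3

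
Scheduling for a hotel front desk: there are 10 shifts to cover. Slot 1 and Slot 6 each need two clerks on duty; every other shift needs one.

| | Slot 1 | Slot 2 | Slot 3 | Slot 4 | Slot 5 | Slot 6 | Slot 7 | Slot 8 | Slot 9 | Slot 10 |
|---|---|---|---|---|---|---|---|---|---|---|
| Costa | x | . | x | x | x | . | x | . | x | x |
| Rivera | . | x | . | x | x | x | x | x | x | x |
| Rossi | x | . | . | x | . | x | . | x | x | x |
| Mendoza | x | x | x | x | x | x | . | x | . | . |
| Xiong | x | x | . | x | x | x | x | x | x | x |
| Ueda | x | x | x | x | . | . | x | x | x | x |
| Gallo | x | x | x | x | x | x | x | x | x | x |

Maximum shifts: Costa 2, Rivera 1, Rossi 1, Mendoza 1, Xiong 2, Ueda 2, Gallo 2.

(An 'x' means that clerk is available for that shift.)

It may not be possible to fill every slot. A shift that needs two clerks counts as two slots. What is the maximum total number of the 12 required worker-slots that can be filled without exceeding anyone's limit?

Total capacity across all clerks is 2+1+1+1+2+2+2 = 11, and 12 slots are needed, so at most 11 can be filled.
An assignment achieving 11: Slot 1→Xiong+Ueda, Slot 2→Rivera, Slot 3→Costa, Slot 5→Costa, Slot 6→Rossi+Mendoza, Slot 7→Xiong, Slot 8→Ueda, Slot 9→Gallo, Slot 10→Gallo.
Loads: Costa 2/2, Rivera 1/1, Rossi 1/1, Mendoza 1/1, Xiong 2/2, Ueda 2/2, Gallo 2/2.

11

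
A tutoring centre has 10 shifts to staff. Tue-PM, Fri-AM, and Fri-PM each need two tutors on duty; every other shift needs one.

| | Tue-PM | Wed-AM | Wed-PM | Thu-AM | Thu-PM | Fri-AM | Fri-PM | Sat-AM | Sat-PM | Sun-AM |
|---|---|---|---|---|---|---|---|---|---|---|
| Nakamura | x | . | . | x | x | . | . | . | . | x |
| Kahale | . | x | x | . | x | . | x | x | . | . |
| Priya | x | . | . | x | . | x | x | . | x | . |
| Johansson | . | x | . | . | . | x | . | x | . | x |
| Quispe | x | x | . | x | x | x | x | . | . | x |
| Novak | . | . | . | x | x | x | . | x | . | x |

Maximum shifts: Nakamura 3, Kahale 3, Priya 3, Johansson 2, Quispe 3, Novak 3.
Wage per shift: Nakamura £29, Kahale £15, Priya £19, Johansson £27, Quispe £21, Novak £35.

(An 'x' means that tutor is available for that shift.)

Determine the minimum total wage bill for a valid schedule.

Wed-PM can only be covered by Kahale, so that assignment is forced.
Sat-PM can only be covered by Priya, so that assignment is forced.
Picking the cheapest available tutor for each shift independently would cost £233, but that ignores the shift limits.
An optimal schedule: Tue-PM→Priya+Quispe, Wed-AM→Kahale, Wed-PM→Kahale, Thu-AM→Quispe, Thu-PM→Nakamura, Fri-AM→Quispe+Johansson, Fri-PM→Kahale+Priya, Sat-AM→Johansson, Sat-PM→Priya, Sun-AM→Nakamura.
Total: 19 + 21 + 15 + 15 + 21 + 29 + 21 + 27 + 15 + 19 + 27 + 19 + 29 = £277.

£277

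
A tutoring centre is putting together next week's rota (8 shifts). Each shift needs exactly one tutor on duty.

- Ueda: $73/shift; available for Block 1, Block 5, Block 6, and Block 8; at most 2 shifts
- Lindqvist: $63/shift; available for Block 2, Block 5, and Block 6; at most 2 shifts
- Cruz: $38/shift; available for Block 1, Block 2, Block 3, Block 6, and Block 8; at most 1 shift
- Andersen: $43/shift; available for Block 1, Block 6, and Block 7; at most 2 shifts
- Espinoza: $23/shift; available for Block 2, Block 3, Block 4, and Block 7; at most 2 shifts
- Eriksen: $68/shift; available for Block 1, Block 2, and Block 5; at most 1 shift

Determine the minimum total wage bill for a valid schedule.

$364

Block 4 can only be covered by Espinoza, so that assignment is forced.
Picking the cheapest available tutor for each shift independently would cost $269, but that ignores the shift limits.
An optimal schedule: Block 1→Andersen, Block 2→Eriksen, Block 3→Espinoza, Block 4→Espinoza, Block 5→Lindqvist, Block 6→Lindqvist, Block 7→Andersen, Block 8→Cruz.
Total: 43 + 68 + 23 + 23 + 63 + 63 + 43 + 38 = $364.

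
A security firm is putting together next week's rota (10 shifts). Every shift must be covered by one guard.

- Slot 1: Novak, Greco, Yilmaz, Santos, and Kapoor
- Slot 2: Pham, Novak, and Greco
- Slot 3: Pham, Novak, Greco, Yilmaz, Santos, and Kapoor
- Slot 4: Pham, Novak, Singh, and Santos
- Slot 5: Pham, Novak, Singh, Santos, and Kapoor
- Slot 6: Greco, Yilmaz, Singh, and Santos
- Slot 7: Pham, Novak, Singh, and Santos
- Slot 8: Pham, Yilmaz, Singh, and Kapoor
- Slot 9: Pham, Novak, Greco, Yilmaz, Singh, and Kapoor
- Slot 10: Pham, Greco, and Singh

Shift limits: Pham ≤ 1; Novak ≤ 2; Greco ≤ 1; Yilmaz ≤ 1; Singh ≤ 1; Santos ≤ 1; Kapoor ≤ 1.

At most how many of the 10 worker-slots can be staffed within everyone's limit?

8

Total capacity across all guards is 1+2+1+1+1+1+1 = 8, and 10 slots are needed, so at most 8 can be filled.
An assignment achieving 8: Slot 1→Santos, Slot 2→Pham, Slot 4→Novak, Slot 5→Kapoor, Slot 6→Yilmaz, Slot 7→Novak, Slot 8→Singh, Slot 10→Greco.
Loads: Pham 1/1, Novak 2/2, Greco 1/1, Yilmaz 1/1, Singh 1/1, Santos 1/1, Kapoor 1/1.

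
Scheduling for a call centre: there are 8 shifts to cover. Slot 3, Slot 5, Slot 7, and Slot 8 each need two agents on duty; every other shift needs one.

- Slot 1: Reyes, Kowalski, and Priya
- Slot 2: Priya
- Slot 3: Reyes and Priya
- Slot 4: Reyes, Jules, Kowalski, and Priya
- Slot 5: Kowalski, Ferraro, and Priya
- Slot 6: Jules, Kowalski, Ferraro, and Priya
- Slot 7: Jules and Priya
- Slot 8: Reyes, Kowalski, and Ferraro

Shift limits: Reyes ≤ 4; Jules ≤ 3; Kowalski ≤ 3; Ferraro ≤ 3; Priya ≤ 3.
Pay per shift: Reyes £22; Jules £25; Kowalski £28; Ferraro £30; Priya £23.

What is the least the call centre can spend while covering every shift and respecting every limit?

£293

Slot 2 can only be covered by Priya, so that assignment is forced.
Slot 3 can only be covered by Reyes and Priya, so that assignment is forced.
Slot 7 can only be covered by Jules and Priya, so that assignment is forced.
Picking the cheapest available agent for each shift independently would cost £284, but that ignores the shift limits.
An optimal schedule: Slot 1→Reyes, Slot 2→Priya, Slot 3→Reyes+Priya, Slot 4→Reyes, Slot 5→Kowalski+Ferraro, Slot 6→Jules, Slot 7→Jules+Priya, Slot 8→Reyes+Kowalski.
Total: 22 + 23 + 22 + 23 + 22 + 28 + 30 + 25 + 25 + 23 + 22 + 28 = £293.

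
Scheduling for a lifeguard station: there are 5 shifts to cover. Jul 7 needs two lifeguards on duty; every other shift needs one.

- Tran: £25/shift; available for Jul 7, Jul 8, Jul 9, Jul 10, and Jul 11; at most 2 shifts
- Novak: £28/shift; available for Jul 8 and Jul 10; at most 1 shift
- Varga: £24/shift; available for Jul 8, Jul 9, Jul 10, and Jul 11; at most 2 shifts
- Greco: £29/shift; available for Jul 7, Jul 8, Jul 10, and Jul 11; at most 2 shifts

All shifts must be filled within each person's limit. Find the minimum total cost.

Jul 7 can only be covered by Tran and Greco, so that assignment is forced.
Picking the cheapest available lifeguard for each shift independently would cost £150, but that ignores the shift limits.
An optimal schedule: Jul 7→Tran+Greco, Jul 8→Novak, Jul 9→Tran, Jul 10→Varga, Jul 11→Varga.
Total: 25 + 29 + 28 + 25 + 24 + 24 = £155.

£155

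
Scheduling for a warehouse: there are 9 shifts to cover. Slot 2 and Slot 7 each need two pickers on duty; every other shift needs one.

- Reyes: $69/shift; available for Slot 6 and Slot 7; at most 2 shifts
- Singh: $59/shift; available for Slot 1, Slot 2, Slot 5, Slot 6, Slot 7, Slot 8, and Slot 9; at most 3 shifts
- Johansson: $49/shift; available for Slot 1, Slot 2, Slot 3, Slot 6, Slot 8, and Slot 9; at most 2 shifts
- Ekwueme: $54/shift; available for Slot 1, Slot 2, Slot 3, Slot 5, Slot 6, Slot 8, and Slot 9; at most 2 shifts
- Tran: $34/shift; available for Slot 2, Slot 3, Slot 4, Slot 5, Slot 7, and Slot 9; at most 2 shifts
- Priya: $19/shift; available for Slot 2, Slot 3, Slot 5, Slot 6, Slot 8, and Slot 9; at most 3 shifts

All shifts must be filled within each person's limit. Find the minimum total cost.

Slot 4 can only be covered by Tran, so that assignment is forced.
Picking the cheapest available picker for each shift independently would cost $324, but that ignores the shift limits.
An optimal schedule: Slot 1→Johansson, Slot 2→Ekwueme+Singh, Slot 3→Priya, Slot 4→Tran, Slot 5→Priya, Slot 6→Johansson, Slot 7→Tran+Singh, Slot 8→Priya, Slot 9→Ekwueme.
Total: 49 + 54 + 59 + 19 + 34 + 19 + 49 + 34 + 59 + 19 + 54 = $449.

$449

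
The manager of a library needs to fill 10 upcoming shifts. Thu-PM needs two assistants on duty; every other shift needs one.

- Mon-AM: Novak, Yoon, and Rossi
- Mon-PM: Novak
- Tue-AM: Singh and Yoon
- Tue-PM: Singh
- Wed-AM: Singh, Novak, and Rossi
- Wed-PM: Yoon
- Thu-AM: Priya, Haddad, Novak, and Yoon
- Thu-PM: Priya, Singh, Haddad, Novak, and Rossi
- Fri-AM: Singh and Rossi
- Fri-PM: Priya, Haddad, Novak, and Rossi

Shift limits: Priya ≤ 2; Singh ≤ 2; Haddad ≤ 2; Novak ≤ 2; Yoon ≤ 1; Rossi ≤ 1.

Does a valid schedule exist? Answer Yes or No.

Total capacity is 2+2+2+2+1+1 = 10 but 11 worker-slots are needed — infeasible.

No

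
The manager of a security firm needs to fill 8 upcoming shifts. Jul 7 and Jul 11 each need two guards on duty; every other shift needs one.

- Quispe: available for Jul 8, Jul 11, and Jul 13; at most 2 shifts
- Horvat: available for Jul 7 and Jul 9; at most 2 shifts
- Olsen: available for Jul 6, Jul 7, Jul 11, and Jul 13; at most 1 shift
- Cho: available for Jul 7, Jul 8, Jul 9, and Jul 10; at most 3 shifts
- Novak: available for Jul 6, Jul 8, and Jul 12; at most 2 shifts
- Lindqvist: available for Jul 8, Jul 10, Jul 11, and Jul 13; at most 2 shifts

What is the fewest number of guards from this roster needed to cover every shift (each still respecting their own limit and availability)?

10 slots to fill and no one can take more than 3, so at least ⌈10/3⌉ = 4 guards are needed.
Any 4 guards together have capacity at most 3+2+2+2 = 9 < 10 slots, so 4 can never suffice.
Quispe, Horvat, Olsen, Cho, and Novak alone can cover everything: Jul 6→Novak, Jul 7→Horvat+Cho, Jul 8→Cho, Jul 9→Horvat, Jul 10→Cho, Jul 11→Quispe+Olsen, Jul 12→Novak, Jul 13→Quispe.

5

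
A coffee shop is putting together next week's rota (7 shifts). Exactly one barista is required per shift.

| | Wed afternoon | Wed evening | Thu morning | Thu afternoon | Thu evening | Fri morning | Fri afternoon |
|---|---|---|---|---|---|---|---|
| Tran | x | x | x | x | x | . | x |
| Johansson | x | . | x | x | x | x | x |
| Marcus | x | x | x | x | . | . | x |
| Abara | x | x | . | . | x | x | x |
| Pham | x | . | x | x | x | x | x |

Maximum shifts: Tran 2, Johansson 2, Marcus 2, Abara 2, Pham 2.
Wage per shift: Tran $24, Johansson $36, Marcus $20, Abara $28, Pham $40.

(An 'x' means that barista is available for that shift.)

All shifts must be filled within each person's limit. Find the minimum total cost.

Picking the cheapest available barista for each shift independently would cost $152, but that ignores the shift limits.
An optimal schedule: Wed afternoon→Abara, Wed evening→Marcus, Thu morning→Marcus, Thu afternoon→Tran, Thu evening→Tran, Fri morning→Abara, Fri afternoon→Johansson.
Total: 28 + 20 + 20 + 24 + 24 + 28 + 36 = $180.

$180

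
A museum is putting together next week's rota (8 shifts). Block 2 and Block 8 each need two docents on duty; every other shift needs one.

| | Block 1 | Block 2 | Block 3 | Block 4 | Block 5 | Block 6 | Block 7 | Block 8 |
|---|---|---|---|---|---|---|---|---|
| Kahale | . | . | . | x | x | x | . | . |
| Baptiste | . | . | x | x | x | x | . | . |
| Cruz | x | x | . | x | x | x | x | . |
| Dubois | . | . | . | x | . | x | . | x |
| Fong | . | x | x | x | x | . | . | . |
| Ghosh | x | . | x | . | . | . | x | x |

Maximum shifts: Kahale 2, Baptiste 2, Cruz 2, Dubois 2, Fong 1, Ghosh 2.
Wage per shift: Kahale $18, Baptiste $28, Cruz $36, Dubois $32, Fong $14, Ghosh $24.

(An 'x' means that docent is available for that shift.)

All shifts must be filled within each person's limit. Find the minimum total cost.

$258

Block 2 can only be covered by Cruz and Fong, so that assignment is forced.
Block 8 can only be covered by Dubois and Ghosh, so that assignment is forced.
Picking the cheapest available docent for each shift independently would cost $214, but that ignores the shift limits.
An optimal schedule: Block 1→Cruz, Block 2→Cruz+Fong, Block 3→Baptiste, Block 4→Baptiste, Block 5→Kahale, Block 6→Kahale, Block 7→Ghosh, Block 8→Dubois+Ghosh.
Total: 36 + 36 + 14 + 28 + 28 + 18 + 18 + 24 + 32 + 24 = $258.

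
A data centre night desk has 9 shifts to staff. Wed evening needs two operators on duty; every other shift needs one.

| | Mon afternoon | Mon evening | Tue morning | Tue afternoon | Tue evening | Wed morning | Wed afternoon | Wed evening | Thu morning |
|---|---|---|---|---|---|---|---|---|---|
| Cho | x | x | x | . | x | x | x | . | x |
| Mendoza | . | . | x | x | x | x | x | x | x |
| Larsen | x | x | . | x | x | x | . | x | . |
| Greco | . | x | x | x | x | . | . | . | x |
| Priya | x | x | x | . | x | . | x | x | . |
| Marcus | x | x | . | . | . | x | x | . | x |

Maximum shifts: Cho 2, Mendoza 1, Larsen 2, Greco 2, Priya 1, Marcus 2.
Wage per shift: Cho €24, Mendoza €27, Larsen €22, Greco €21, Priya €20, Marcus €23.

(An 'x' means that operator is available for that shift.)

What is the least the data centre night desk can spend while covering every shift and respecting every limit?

€227

Picking the cheapest available operator for each shift independently would cost €206, but that ignores the shift limits.
An optimal schedule: Mon afternoon→Cho, Mon evening→Marcus, Tue morning→Cho, Tue afternoon→Mendoza, Tue evening→Greco, Wed morning→Larsen, Wed afternoon→Marcus, Wed evening→Larsen+Priya, Thu morning→Greco.
Total: 24 + 23 + 24 + 27 + 21 + 22 + 23 + 22 + 20 + 21 = €227.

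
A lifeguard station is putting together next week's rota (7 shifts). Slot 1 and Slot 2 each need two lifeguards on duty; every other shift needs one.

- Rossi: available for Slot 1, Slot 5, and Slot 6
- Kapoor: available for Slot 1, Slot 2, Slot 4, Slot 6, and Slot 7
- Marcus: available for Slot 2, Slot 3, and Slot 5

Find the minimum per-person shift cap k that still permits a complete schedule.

4

With 3 lifeguards and 9 worker-slots to fill, someone must work at least ⌈9/3⌉ = 3 shifts, so k ≥ 3.
k = 3 fails: Shifts {Slot 1, Slot 2, Slot 4, Slot 7} need 6 worker-slots in total, but the lifeguards available for any of those shifts (Rossi, Kapoor, and Marcus) can supply at most 5 among them. So no valid schedule exists.
k = 4 works: Slot 1→Rossi+Kapoor, Slot 2→Kapoor+Marcus, Slot 3→Marcus, Slot 4→Kapoor, Slot 5→Rossi, Slot 6→Rossi, Slot 7→Kapoor.
Loads: Rossi 3, Kapoor 4, Marcus 2 — all ≤ 4.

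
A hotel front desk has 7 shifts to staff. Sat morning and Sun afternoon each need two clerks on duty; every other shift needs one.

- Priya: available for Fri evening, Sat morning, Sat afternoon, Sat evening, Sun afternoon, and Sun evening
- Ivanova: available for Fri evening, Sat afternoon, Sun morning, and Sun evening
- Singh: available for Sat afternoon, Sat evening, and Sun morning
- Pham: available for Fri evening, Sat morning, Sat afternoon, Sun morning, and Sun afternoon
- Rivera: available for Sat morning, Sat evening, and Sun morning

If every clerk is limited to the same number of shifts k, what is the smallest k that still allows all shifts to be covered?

2

With 5 clerks and 9 worker-slots to fill, someone must work at least ⌈9/5⌉ = 2 shifts, so k ≥ 2.
k = 2 works: Fri evening→Ivanova, Sat morning→Pham+Rivera, Sat afternoon→Ivanova, Sat evening→Singh, Sun morning→Singh, Sun afternoon→Priya+Pham, Sun evening→Priya.
Loads: Priya 2, Ivanova 2, Singh 2, Pham 2, Rivera 1 — all ≤ 2.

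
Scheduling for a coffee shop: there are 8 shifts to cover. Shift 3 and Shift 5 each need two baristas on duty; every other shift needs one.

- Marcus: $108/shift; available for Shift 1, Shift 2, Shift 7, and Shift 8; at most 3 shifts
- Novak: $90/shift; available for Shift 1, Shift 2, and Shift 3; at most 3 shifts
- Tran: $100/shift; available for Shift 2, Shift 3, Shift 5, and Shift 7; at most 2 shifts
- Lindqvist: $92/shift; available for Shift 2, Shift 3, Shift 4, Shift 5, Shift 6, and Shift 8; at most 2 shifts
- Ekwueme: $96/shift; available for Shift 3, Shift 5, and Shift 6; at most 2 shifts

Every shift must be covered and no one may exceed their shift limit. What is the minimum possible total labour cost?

$954

Shift 4 can only be covered by Lindqvist, so that assignment is forced.
Picking the cheapest available barista for each shift independently would cost $926, but that ignores the shift limits.
An optimal schedule: Shift 1→Novak, Shift 2→Novak, Shift 3→Novak+Ekwueme, Shift 4→Lindqvist, Shift 5→Ekwueme+Tran, Shift 6→Lindqvist, Shift 7→Tran, Shift 8→Marcus.
Total: 90 + 90 + 90 + 96 + 92 + 96 + 100 + 92 + 100 + 108 = $954.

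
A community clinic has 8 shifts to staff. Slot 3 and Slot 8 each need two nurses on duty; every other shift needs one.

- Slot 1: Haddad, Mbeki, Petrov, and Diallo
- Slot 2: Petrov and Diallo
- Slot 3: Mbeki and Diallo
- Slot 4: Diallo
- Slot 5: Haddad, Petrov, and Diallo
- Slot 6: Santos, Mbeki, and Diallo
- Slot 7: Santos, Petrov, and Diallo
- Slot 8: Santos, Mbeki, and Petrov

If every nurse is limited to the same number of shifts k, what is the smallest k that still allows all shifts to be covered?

With 5 nurses and 10 worker-slots to fill, someone must work at least ⌈10/5⌉ = 2 shifts, so k ≥ 2.
k = 2 works: Slot 1→Haddad, Slot 2→Petrov, Slot 3→Mbeki+Diallo, Slot 4→Diallo, Slot 5→Haddad, Slot 6→Santos, Slot 7→Santos, Slot 8→Mbeki+Petrov.
Loads: Santos 2, Haddad 2, Mbeki 2, Petrov 2, Diallo 2 — all ≤ 2.

2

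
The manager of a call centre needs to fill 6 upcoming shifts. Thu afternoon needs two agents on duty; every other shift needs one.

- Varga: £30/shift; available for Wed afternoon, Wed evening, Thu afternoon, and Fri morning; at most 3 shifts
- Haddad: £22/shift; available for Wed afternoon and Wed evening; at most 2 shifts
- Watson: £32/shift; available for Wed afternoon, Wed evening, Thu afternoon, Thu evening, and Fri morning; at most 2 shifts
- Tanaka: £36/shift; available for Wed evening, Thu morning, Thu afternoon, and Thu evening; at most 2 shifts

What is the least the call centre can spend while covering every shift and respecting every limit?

£204

Thu morning can only be covered by Tanaka, so that assignment is forced.
Picking the cheapest available agent for each shift independently would cost £204, and that bound is achievable.
An optimal schedule: Wed afternoon→Haddad, Wed evening→Haddad, Thu morning→Tanaka, Thu afternoon→Varga+Watson, Thu evening→Watson, Fri morning→Varga.
Total: 22 + 22 + 36 + 30 + 32 + 32 + 30 = £204.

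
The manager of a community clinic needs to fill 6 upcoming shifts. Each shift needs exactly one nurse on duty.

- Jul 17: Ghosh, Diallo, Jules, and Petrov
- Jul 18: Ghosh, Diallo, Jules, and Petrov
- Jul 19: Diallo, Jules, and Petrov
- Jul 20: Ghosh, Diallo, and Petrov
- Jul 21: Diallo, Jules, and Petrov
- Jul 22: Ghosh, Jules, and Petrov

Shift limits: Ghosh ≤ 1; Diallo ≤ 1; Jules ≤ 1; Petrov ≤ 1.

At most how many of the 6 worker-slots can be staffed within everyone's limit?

4

Total capacity across all nurses is 1+1+1+1 = 4, and 6 slots are needed, so at most 4 can be filled.
An assignment achieving 4: Jul 19→Diallo, Jul 20→Ghosh, Jul 21→Jules, Jul 22→Petrov.
Loads: Ghosh 1/1, Diallo 1/1, Jules 1/1, Petrov 1/1.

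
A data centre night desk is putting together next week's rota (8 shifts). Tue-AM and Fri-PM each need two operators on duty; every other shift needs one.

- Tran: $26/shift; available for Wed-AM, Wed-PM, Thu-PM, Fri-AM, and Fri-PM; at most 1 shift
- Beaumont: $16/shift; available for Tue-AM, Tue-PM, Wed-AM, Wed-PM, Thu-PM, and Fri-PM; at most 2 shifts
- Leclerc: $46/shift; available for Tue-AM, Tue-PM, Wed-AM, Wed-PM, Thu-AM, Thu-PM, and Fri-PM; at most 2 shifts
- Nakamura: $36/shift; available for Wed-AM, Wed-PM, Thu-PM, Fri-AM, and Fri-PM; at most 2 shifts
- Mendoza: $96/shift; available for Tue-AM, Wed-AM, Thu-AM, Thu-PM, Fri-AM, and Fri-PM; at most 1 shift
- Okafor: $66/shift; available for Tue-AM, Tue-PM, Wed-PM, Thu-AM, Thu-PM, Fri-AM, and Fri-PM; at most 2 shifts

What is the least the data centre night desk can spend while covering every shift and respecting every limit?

$450

Picking the cheapest available operator for each shift independently would cost $240, but that ignores the shift limits.
An optimal schedule: Tue-AM→Mendoza+Okafor, Tue-PM→Beaumont, Wed-AM→Beaumont, Wed-PM→Leclerc, Thu-AM→Leclerc, Thu-PM→Nakamura, Fri-AM→Tran, Fri-PM→Nakamura+Okafor.
Total: 96 + 66 + 16 + 16 + 46 + 46 + 36 + 26 + 36 + 66 = $450.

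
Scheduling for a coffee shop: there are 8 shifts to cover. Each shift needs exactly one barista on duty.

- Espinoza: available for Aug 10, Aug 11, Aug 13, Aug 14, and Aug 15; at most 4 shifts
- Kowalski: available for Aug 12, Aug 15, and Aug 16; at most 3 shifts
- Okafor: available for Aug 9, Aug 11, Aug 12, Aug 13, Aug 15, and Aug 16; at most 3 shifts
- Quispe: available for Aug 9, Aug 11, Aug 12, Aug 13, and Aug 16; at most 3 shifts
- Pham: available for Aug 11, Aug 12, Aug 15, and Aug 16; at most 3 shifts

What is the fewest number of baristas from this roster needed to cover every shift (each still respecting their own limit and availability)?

8 slots to fill and no one can take more than 4, so at least ⌈8/4⌉ = 2 baristas are needed.
Any 2 baristas together have capacity at most 4+3 = 7 < 8 slots, so 2 can never suffice.
Espinoza, Kowalski, and Okafor alone can cover everything: Aug 9→Okafor, Aug 10→Espinoza, Aug 11→Espinoza, Aug 12→Kowalski, Aug 13→Espinoza, Aug 14→Espinoza, Aug 15→Kowalski, Aug 16→Kowalski.

3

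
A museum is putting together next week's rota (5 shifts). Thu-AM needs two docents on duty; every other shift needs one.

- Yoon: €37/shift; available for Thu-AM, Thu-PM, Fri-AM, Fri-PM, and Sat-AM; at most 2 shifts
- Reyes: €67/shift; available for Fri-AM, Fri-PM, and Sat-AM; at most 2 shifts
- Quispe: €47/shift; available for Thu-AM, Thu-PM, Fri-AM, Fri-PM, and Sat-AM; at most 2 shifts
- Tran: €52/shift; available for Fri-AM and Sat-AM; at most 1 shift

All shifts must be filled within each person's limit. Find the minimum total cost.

Thu-AM can only be covered by Yoon and Quispe, so that assignment is forced.
Picking the cheapest available docent for each shift independently would cost €232, but that ignores the shift limits.
An optimal schedule: Thu-AM→Yoon+Quispe, Thu-PM→Yoon, Fri-AM→Tran, Fri-PM→Quispe, Sat-AM→Reyes.
Total: 37 + 47 + 37 + 52 + 47 + 67 = €287.

€287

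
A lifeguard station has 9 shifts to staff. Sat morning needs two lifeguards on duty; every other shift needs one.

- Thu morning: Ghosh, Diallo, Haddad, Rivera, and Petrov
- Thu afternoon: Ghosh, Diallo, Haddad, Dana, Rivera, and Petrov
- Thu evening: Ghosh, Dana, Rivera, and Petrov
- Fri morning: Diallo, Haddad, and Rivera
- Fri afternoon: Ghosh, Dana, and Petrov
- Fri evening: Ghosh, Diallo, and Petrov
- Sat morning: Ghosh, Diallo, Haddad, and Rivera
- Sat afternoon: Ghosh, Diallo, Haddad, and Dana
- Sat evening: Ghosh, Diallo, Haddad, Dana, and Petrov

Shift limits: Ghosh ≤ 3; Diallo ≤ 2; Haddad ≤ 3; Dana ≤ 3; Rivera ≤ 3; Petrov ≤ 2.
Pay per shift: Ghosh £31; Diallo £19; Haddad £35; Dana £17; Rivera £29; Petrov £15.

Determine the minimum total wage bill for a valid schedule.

£206

Picking the cheapest available lifeguard for each shift independently would cost £174, but that ignores the shift limits.
An optimal schedule: Thu morning→Rivera, Thu afternoon→Rivera, Thu evening→Dana, Fri morning→Diallo, Fri afternoon→Petrov, Fri evening→Petrov, Sat morning→Diallo+Rivera, Sat afternoon→Dana, Sat evening→Dana.
Total: 29 + 29 + 17 + 19 + 15 + 15 + 19 + 29 + 17 + 17 = £206.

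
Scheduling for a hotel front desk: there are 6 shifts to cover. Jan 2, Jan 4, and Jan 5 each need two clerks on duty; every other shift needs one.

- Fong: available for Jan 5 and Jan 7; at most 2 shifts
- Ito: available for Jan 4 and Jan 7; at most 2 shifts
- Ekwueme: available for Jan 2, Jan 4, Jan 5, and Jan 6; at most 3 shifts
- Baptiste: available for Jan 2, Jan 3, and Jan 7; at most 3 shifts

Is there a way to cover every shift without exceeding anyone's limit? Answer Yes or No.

Total capacity is 10 and 9 slots are needed, so capacity alone doesn't rule it out.
Shifts {Jan 2, Jan 4, Jan 5, Jan 6} need 7 worker-slots in total, but the clerks available for any of those shifts (Fong, Ito, Ekwueme, and Baptiste) can supply at most 6 among them. So no valid schedule exists.

No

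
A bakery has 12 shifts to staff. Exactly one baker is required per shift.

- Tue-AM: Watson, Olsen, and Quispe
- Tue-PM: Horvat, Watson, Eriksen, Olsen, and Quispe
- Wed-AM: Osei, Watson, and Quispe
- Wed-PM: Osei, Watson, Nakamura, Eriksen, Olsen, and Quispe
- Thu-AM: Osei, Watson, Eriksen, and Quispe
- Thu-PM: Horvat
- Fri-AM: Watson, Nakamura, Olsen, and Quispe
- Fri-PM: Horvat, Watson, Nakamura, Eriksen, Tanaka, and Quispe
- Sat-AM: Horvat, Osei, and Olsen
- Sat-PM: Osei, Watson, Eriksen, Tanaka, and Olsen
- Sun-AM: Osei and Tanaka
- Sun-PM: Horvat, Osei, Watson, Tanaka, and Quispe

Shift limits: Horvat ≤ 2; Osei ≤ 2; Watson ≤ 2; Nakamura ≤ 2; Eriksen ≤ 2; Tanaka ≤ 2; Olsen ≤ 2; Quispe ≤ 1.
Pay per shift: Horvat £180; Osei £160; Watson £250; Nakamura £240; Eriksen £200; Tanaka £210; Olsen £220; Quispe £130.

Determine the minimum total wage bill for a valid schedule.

£2310

Thu-PM can only be covered by Horvat, so that assignment is forced.
Picking the cheapest available baker for each shift independently would cost £1700, but that ignores the shift limits.
An optimal schedule: Tue-AM→Quispe, Tue-PM→Eriksen, Wed-AM→Osei, Wed-PM→Olsen, Thu-AM→Eriksen, Thu-PM→Horvat, Fri-AM→Olsen, Fri-PM→Nakamura, Sat-AM→Horvat, Sat-PM→Tanaka, Sun-AM→Osei, Sun-PM→Tanaka.
Total: 130 + 200 + 160 + 220 + 200 + 180 + 220 + 240 + 180 + 210 + 160 + 210 = £2310.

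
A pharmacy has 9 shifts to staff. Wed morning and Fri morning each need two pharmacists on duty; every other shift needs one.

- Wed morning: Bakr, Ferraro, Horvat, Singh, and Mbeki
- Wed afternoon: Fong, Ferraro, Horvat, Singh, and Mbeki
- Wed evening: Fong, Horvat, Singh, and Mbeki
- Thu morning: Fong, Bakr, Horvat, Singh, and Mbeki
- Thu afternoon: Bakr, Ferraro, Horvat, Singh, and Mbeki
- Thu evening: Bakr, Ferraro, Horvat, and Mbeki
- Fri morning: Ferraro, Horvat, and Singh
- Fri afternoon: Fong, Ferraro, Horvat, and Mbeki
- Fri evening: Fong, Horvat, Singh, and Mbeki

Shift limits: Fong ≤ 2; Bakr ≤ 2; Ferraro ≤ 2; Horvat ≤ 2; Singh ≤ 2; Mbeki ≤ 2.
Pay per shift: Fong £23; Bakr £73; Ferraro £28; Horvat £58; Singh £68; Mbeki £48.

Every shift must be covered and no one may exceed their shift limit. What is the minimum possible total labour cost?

£523

Picking the cheapest available pharmacist for each shift independently would cost £333, but that ignores the shift limits.
An optimal schedule: Wed morning→Singh+Bakr, Wed afternoon→Mbeki, Wed evening→Fong, Thu morning→Horvat, Thu afternoon→Singh, Thu evening→Ferraro, Fri morning→Ferraro+Horvat, Fri afternoon→Fong, Fri evening→Mbeki.
Total: 68 + 73 + 48 + 23 + 58 + 68 + 28 + 28 + 58 + 23 + 48 = £523.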